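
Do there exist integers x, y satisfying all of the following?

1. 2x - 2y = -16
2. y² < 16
Yes

Take x = -8, y = 0. Substituting into each constraint:
  (1) 2(-8) - 2(0) = -16 ✓
  (2) y² = (0)² = 0, and 0 < 16 ✓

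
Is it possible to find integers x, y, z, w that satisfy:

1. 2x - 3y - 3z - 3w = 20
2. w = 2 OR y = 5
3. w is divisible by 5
Yes

Take x = 1, y = 5, z = -16, w = 5. Substituting into each constraint:
  (1) 2(1) - 3(5) - 3(-16) - 3(5) = 20 ✓
  (2) y = 5, target 5 ✓ (second branch holds)
  (3) 5 = 5 × 1, remainder 0 ✓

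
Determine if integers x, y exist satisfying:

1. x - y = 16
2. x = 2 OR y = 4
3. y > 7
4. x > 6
No

A contradictory subset is {x = 2 OR y = 4, y > 7, x > 6}. No integer assignment can satisfy these jointly:

  - x = 2 OR y = 4: forces a choice: either x = 2 or y = 4
  - y > 7: bounds one variable relative to a constant
  - x > 6: bounds one variable relative to a constant

Split on the disjunction (x = 2 OR y = 4):
  • If x = 2: this contradicts the bound x ≥ 7.
  • If y = 4: this contradicts the bound y ≥ 8.
Both branches are infeasible, so the system has no integer solution.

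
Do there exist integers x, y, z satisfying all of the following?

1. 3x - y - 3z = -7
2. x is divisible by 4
Yes

Take x = 0, y = 1, z = 2. Substituting into each constraint:
  (1) 3(0) + (-1) - 3(2) = -7 ✓
  (2) 0 = 4 × 0, remainder 0 ✓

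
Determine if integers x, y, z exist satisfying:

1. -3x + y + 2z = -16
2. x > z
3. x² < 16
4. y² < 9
Yes

Take x = 2, y = 0, z = -5. Substituting into each constraint:
  (1) -3(2) + 0 + 2(-5) = -16 ✓
  (2) 2 > -5 ✓
  (3) x² = (2)² = 4, and 4 < 16 ✓
  (4) y² = (0)² = 0, and 0 < 9 ✓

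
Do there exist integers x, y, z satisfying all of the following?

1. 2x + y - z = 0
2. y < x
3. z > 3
Yes

Take x = 2, y = 1, z = 5. Substituting into each constraint:
  (1) 2(2) + 1 + (-5) = 0 ✓
  (2) 1 < 2 ✓
  (3) 5 > 3 ✓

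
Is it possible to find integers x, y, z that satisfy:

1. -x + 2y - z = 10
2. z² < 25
Yes

Take x = 0, y = 5, z = 0. Substituting into each constraint:
  (1) 0 + 2(5) + 0 = 10 ✓
  (2) z² = (0)² = 0, and 0 < 25 ✓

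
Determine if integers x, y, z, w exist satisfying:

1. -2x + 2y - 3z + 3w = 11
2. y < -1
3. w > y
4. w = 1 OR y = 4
Yes

Take x = 0, y = -2, z = -4, w = 1. Substituting into each constraint:
  (1) -2(0) + 2(-2) - 3(-4) + 3(1) = 11 ✓
  (2) -2 < -1 ✓
  (3) 1 > -2 ✓
  (4) w = 1, target 1 ✓ (first branch holds)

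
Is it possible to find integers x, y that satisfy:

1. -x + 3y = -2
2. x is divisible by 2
Yes

Take x = 2, y = 0. Substituting into each constraint:
  (1) (-2) + 3(0) = -2 ✓
  (2) 2 = 2 × 1, remainder 0 ✓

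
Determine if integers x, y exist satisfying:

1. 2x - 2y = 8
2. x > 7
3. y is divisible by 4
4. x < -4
No

A contradictory subset is {x > 7, x < -4}. No integer assignment can satisfy these jointly:

  - x > 7: bounds one variable relative to a constant
  - x < -4: bounds one variable relative to a constant

Direct contradiction: the bounds on x require x ≥ 8 and x ≤ -5 simultaneously, which is empty.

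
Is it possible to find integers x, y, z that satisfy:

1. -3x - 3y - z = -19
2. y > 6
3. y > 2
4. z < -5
Yes

Take x = 2, y = 7, z = -8. Substituting into each constraint:
  (1) -3(2) - 3(7) + 8 = -19 ✓
  (2) 7 > 6 ✓
  (3) 7 > 2 ✓
  (4) -8 < -5 ✓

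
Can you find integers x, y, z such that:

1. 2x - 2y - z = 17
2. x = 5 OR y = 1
Yes

Take x = 10, y = 1, z = 1. Substituting into each constraint:
  (1) 2(10) - 2(1) + (-1) = 17 ✓
  (2) y = 1, target 1 ✓ (second branch holds)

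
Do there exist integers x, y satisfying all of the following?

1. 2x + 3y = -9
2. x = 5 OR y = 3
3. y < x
No

The full constraint system is jointly infeasible over the integers. Each constraint and what it forces:

  - 2x + 3y = -9: is a linear equation tying the variables together
  - x = 5 OR y = 3: forces a choice: either x = 5 or y = 3
  - y < x: bounds one variable relative to another variable

Split on the disjunction (x = 5 OR y = 3):
  • If x = 5: with x = 5, every remaining term of the linear equation is divisible by 3, so the left side is ≡ 0 (mod 3); but the right side -19 ≡ 2 (mod 3). No integers can satisfy it.
  • If y = 3: the equation forces x = -9, giving (y, x) = (3, -9), which violates x > y.
Both branches are infeasible, so the system has no integer solution.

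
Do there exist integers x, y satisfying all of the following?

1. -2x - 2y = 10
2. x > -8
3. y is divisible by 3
Yes

Take x = -5, y = 0. Substituting into each constraint:
  (1) -2(-5) - 2(0) = 10 ✓
  (2) -5 > -8 ✓
  (3) 0 = 3 × 0, remainder 0 ✓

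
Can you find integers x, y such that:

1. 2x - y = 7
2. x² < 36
Yes

Take x = 4, y = 1. Substituting into each constraint:
  (1) 2(4) + (-1) = 7 ✓
  (2) x² = (4)² = 16, and 16 < 36 ✓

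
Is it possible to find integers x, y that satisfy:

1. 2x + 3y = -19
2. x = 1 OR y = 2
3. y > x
No

The full constraint system is jointly infeasible over the integers. Each constraint and what it forces:

  - 2x + 3y = -19: is a linear equation tying the variables together
  - x = 1 OR y = 2: forces a choice: either x = 1 or y = 2
  - y > x: bounds one variable relative to another variable

Split on the disjunction (x = 1 OR y = 2):
  • If x = 1: the equation forces y = -7, giving (x, y) = (1, -7), which violates y > x.
  • If y = 2: with y = 2, every remaining term of the linear equation is divisible by 2, so the left side is ≡ 0 (mod 2); but the right side -25 ≡ 1 (mod 2). No integers can satisfy it.
Both branches are infeasible, so the system has no integer solution.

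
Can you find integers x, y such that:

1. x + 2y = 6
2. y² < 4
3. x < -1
No

The full constraint system is jointly infeasible over the integers. Each constraint and what it forces:

  - x + 2y = 6: is a linear equation tying the variables together
  - y² < 4: restricts y to |y| ≤ 1
  - x < -1: bounds one variable relative to a constant

Range argument: with x ∈ [−∞, -2], y ∈ [-1, 1], the left side of the equation is at most 0, but the right side is 6 > 0. No integer solution exists.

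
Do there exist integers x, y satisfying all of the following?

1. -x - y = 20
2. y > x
Yes

Take x = -11, y = -9. Substituting into each constraint:
  (1) 11 + 9 = 20 ✓
  (2) -9 > -11 ✓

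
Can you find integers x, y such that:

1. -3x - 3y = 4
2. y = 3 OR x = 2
No

Even the single constraint (-3x - 3y = 4) is infeasible over the integers.

  - -3x - 3y = 4: every term on the left is divisible by 3, so the LHS ≡ 0 (mod 3), but the RHS 4 is not — no integer solution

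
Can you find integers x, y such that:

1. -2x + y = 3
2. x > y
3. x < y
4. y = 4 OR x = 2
No

A contradictory subset is {x > y, x < y}. No integer assignment can satisfy these jointly:

  - x > y: bounds one variable relative to another variable
  - x < y: bounds one variable relative to another variable

Direct contradiction: x > y and y > x cannot both hold.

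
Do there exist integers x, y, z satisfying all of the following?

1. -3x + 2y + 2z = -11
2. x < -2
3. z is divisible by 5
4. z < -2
Yes

Take x = -3, y = -5, z = -5. Substituting into each constraint:
  (1) -3(-3) + 2(-5) + 2(-5) = -11 ✓
  (2) -3 < -2 ✓
  (3) -5 = 5 × -1, remainder 0 ✓
  (4) -5 < -2 ✓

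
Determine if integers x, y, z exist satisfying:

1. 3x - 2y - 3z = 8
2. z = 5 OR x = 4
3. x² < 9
Yes

Take x = -1, y = -13, z = 5. Substituting into each constraint:
  (1) 3(-1) - 2(-13) - 3(5) = 8 ✓
  (2) z = 5, target 5 ✓ (first branch holds)
  (3) x² = (-1)² = 1, and 1 < 9 ✓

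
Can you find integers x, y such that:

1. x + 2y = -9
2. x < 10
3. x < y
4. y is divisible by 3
Yes

Take x = -9, y = 0. Substituting into each constraint:
  (1) (-9) + 2(0) = -9 ✓
  (2) -9 < 10 ✓
  (3) -9 < 0 ✓
  (4) 0 = 3 × 0, remainder 0 ✓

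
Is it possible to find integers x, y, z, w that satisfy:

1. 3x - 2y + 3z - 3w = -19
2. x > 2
Yes

Take x = 3, y = 14, z = 0, w = 0. Substituting into each constraint:
  (1) 3(3) - 2(14) + 3(0) - 3(0) = -19 ✓
  (2) 3 > 2 ✓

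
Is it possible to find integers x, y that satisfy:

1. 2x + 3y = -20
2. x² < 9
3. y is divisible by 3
Yes

Take x = -1, y = -6. Substituting into each constraint:
  (1) 2(-1) + 3(-6) = -20 ✓
  (2) x² = (-1)² = 1, and 1 < 9 ✓
  (3) -6 = 3 × -2, remainder 0 ✓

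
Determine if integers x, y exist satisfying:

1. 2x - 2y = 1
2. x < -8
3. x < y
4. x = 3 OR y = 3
No

Even the single constraint (2x - 2y = 1) is infeasible over the integers.

  - 2x - 2y = 1: every term on the left is divisible by 2, so the LHS ≡ 0 (mod 2), but the RHS 1 is not — no integer solution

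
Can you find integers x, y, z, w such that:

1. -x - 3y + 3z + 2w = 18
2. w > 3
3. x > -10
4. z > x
Yes

Take x = 2, y = -1, z = 3, w = 4. Substituting into each constraint:
  (1) (-2) - 3(-1) + 3(3) + 2(4) = 18 ✓
  (2) 4 > 3 ✓
  (3) 2 > -10 ✓
  (4) 3 > 2 ✓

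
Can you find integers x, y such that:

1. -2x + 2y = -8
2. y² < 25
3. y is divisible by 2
Yes

Take x = 4, y = 0. Substituting into each constraint:
  (1) -2(4) + 2(0) = -8 ✓
  (2) y² = (0)² = 0, and 0 < 25 ✓
  (3) 0 = 2 × 0, remainder 0 ✓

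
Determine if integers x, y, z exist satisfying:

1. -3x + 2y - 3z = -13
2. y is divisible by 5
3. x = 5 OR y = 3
Yes

Take x = 5, y = -5, z = -4. Substituting into each constraint:
  (1) -3(5) + 2(-5) - 3(-4) = -13 ✓
  (2) -5 = 5 × -1, remainder 0 ✓
  (3) x = 5, target 5 ✓ (first branch holds)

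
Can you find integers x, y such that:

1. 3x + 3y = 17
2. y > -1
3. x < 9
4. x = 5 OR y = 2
No

Even the single constraint (3x + 3y = 17) is infeasible over the integers.

  - 3x + 3y = 17: every term on the left is divisible by 3, so the LHS ≡ 0 (mod 3), but the RHS 17 is not — no integer solution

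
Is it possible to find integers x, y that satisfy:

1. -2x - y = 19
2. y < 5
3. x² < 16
Yes

Take x = 0, y = -19. Substituting into each constraint:
  (1) -2(0) + 19 = 19 ✓
  (2) -19 < 5 ✓
  (3) x² = (0)² = 0, and 0 < 16 ✓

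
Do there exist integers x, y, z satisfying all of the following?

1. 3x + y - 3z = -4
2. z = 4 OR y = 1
Yes

Take x = 2, y = 2, z = 4. Substituting into each constraint:
  (1) 3(2) + 2 - 3(4) = -4 ✓
  (2) z = 4, target 4 ✓ (first branch holds)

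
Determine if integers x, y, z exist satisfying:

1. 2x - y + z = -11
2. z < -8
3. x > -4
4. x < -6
No

A contradictory subset is {x > -4, x < -6}. No integer assignment can satisfy these jointly:

  - x > -4: bounds one variable relative to a constant
  - x < -6: bounds one variable relative to a constant

Direct contradiction: the bounds on x require x ≥ -3 and x ≤ -7 simultaneously, which is empty.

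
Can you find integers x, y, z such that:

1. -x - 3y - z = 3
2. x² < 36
Yes

Take x = -3, y = 0, z = 0. Substituting into each constraint:
  (1) 3 - 3(0) + 0 = 3 ✓
  (2) x² = (-3)² = 9, and 9 < 36 ✓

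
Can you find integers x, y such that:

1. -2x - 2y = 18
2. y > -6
Yes

Take x = -4, y = -5. Substituting into each constraint:
  (1) -2(-4) - 2(-5) = 18 ✓
  (2) -5 > -6 ✓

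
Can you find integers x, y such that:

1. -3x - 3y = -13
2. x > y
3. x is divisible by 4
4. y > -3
No

Even the single constraint (-3x - 3y = -13) is infeasible over the integers.

  - -3x - 3y = -13: every term on the left is divisible by 3, so the LHS ≡ 0 (mod 3), but the RHS -13 is not — no integer solution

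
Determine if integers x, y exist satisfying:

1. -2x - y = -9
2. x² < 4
Yes

Take x = 0, y = 9. Substituting into each constraint:
  (1) -2(0) + (-9) = -9 ✓
  (2) x² = (0)² = 0, and 0 < 4 ✓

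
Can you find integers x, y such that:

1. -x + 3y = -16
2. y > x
Yes

Take x = -11, y = -9. Substituting into each constraint:
  (1) 11 + 3(-9) = -16 ✓
  (2) -9 > -11 ✓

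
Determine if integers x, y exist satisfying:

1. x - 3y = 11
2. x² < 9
Yes

Take x = 2, y = -3. Substituting into each constraint:
  (1) 2 - 3(-3) = 11 ✓
  (2) x² = (2)² = 4, and 4 < 9 ✓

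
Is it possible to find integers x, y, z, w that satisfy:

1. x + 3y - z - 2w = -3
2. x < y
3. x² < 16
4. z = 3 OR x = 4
Yes

Take x = 0, y = 2, z = 3, w = 3. Substituting into each constraint:
  (1) 0 + 3(2) + (-3) - 2(3) = -3 ✓
  (2) 0 < 2 ✓
  (3) x² = (0)² = 0, and 0 < 16 ✓
  (4) z = 3, target 3 ✓ (first branch holds)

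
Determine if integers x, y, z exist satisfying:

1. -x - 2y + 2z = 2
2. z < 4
Yes

Take x = 0, y = 0, z = 1. Substituting into each constraint:
  (1) 0 - 2(0) + 2(1) = 2 ✓
  (2) 1 < 4 ✓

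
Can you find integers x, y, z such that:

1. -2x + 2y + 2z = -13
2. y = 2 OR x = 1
No

Even the single constraint (-2x + 2y + 2z = -13) is infeasible over the integers.

  - -2x + 2y + 2z = -13: every term on the left is divisible by 2, so the LHS ≡ 0 (mod 2), but the RHS -13 is not — no integer solution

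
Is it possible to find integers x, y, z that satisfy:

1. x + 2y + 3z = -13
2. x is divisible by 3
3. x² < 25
Yes

Take x = 0, y = 1, z = -5. Substituting into each constraint:
  (1) 0 + 2(1) + 3(-5) = -13 ✓
  (2) 0 = 3 × 0, remainder 0 ✓
  (3) x² = (0)² = 0, and 0 < 25 ✓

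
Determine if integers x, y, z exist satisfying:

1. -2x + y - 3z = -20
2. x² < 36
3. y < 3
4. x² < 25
Yes

Take x = 0, y = 1, z = 7. Substituting into each constraint:
  (1) -2(0) + 1 - 3(7) = -20 ✓
  (2) x² = (0)² = 0, and 0 < 36 ✓
  (3) 1 < 3 ✓
  (4) x² = (0)² = 0, and 0 < 25 ✓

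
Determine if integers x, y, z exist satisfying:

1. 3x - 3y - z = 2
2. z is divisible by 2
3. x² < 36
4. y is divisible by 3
Yes

Take x = 2, y = 0, z = 4. Substituting into each constraint:
  (1) 3(2) - 3(0) + (-4) = 2 ✓
  (2) 4 = 2 × 2, remainder 0 ✓
  (3) x² = (2)² = 4, and 4 < 36 ✓
  (4) 0 = 3 × 0, remainder 0 ✓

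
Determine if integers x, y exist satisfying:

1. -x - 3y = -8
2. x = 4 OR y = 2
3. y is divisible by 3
No

The full constraint system is jointly infeasible over the integers. Each constraint and what it forces:

  - -x - 3y = -8: is a linear equation tying the variables together
  - x = 4 OR y = 2: forces a choice: either x = 4 or y = 2
  - y is divisible by 3: restricts y to multiples of 3

Split on the disjunction (x = 4 OR y = 2):
  • If x = 4: with x = 4, writing y = 3y', every remaining term of the linear equation is divisible by 9, so the left side is ≡ 0 (mod 9); but the right side -4 ≡ 5 (mod 9). No integers can satisfy it.
  • If y = 2: this contradicts the divisibility constraint — 2 is not a multiple of 3.
Both branches are infeasible, so the system has no integer solution.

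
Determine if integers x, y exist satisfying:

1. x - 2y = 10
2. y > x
Yes

Take x = -12, y = -11. Substituting into each constraint:
  (1) (-12) - 2(-11) = 10 ✓
  (2) -11 > -12 ✓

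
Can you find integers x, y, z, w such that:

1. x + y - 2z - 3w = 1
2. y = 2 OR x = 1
Yes

Take x = 1, y = 0, z = 0, w = 0. Substituting into each constraint:
  (1) 1 + 0 - 2(0) - 3(0) = 1 ✓
  (2) x = 1, target 1 ✓ (second branch holds)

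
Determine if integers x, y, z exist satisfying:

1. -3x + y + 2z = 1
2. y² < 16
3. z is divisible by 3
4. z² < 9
Yes

Take x = 0, y = 1, z = 0. Substituting into each constraint:
  (1) -3(0) + 1 + 2(0) = 1 ✓
  (2) y² = (1)² = 1, and 1 < 16 ✓
  (3) 0 = 3 × 0, remainder 0 ✓
  (4) z² = (0)² = 0, and 0 < 9 ✓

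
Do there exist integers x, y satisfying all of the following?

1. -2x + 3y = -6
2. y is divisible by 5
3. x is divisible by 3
Yes

Take x = -12, y = -10. Substituting into each constraint:
  (1) -2(-12) + 3(-10) = -6 ✓
  (2) -10 = 5 × -2, remainder 0 ✓
  (3) -12 = 3 × -4, remainder 0 ✓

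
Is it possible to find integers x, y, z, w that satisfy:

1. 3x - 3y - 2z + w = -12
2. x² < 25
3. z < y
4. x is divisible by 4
Yes

Take x = 0, y = 1, z = 0, w = -9. Substituting into each constraint:
  (1) 3(0) - 3(1) - 2(0) + (-9) = -12 ✓
  (2) x² = (0)² = 0, and 0 < 25 ✓
  (3) 0 < 1 ✓
  (4) 0 = 4 × 0, remainder 0 ✓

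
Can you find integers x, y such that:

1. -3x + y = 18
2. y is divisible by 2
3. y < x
Yes

Take x = -10, y = -12. Substituting into each constraint:
  (1) -3(-10) + (-12) = 18 ✓
  (2) -12 = 2 × -6, remainder 0 ✓
  (3) -12 < -10 ✓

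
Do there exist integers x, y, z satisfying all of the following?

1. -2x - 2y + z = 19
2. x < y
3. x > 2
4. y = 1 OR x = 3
Yes

Take x = 3, y = 4, z = 33. Substituting into each constraint:
  (1) -2(3) - 2(4) + 33 = 19 ✓
  (2) 3 < 4 ✓
  (3) 3 > 2 ✓
  (4) x = 3, target 3 ✓ (second branch holds)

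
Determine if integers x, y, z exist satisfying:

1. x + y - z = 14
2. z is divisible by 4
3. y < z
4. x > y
Yes

Take x = 15, y = -1, z = 0. Substituting into each constraint:
  (1) 15 + (-1) + 0 = 14 ✓
  (2) 0 = 4 × 0, remainder 0 ✓
  (3) -1 < 0 ✓
  (4) 15 > -1 ✓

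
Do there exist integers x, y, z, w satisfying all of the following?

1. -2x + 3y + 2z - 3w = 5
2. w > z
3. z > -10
Yes

Take x = 2, y = 4, z = 0, w = 1. Substituting into each constraint:
  (1) -2(2) + 3(4) + 2(0) - 3(1) = 5 ✓
  (2) 1 > 0 ✓
  (3) 0 > -10 ✓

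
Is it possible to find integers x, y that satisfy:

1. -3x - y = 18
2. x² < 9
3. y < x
Yes

Take x = 0, y = -18. Substituting into each constraint:
  (1) -3(0) + 18 = 18 ✓
  (2) x² = (0)² = 0, and 0 < 9 ✓
  (3) -18 < 0 ✓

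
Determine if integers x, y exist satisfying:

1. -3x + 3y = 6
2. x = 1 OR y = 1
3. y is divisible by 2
No

The full constraint system is jointly infeasible over the integers. Each constraint and what it forces:

  - -3x + 3y = 6: is a linear equation tying the variables together
  - x = 1 OR y = 1: forces a choice: either x = 1 or y = 1
  - y is divisible by 2: restricts y to multiples of 2

Split on the disjunction (x = 1 OR y = 1):
  • If x = 1: with x = 1, writing y = 2y', every remaining term of the linear equation is divisible by 6, so the left side is ≡ 0 (mod 6); but the right side 9 ≡ 3 (mod 6). No integers can satisfy it.
  • If y = 1: this contradicts the divisibility constraint — 1 is not a multiple of 2.
Both branches are infeasible, so the system has no integer solution.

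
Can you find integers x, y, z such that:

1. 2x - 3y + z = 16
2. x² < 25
Yes

Take x = 0, y = 0, z = 16. Substituting into each constraint:
  (1) 2(0) - 3(0) + 16 = 16 ✓
  (2) x² = (0)² = 0, and 0 < 25 ✓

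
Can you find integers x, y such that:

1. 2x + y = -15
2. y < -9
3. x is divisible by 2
Yes

Take x = 0, y = -15. Substituting into each constraint:
  (1) 2(0) + (-15) = -15 ✓
  (2) -15 < -9 ✓
  (3) 0 = 2 × 0, remainder 0 ✓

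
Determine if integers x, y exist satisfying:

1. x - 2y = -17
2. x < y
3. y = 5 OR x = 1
Yes

Take x = -7, y = 5. Substituting into each constraint:
  (1) (-7) - 2(5) = -17 ✓
  (2) -7 < 5 ✓
  (3) y = 5, target 5 ✓ (first branch holds)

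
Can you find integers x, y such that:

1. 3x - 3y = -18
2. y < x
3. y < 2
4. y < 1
No

A contradictory subset is {3x - 3y = -18, y < x}. No integer assignment can satisfy these jointly:

  - 3x - 3y = -18: is a linear equation tying the variables together
  - y < x: bounds one variable relative to another variable

From the equation, x − y = -6, i.e. x − y = -6; but x > y requires x − y ≥ 1. Contradiction.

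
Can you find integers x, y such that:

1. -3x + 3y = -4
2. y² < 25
No

Even the single constraint (-3x + 3y = -4) is infeasible over the integers.

  - -3x + 3y = -4: every term on the left is divisible by 3, so the LHS ≡ 0 (mod 3), but the RHS -4 is not — no integer solution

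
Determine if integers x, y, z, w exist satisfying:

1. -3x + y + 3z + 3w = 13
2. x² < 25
Yes

Take x = -4, y = 1, z = 0, w = 0. Substituting into each constraint:
  (1) -3(-4) + 1 + 3(0) + 3(0) = 13 ✓
  (2) x² = (-4)² = 16, and 16 < 25 ✓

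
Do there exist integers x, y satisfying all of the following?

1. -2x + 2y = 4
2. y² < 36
Yes

Take x = 0, y = 2. Substituting into each constraint:
  (1) -2(0) + 2(2) = 4 ✓
  (2) y² = (2)² = 4, and 4 < 36 ✓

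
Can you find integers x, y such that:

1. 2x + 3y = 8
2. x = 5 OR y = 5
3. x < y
No

The full constraint system is jointly infeasible over the integers. Each constraint and what it forces:

  - 2x + 3y = 8: is a linear equation tying the variables together
  - x = 5 OR y = 5: forces a choice: either x = 5 or y = 5
  - x < y: bounds one variable relative to another variable

Split on the disjunction (x = 5 OR y = 5):
  • If x = 5: with x = 5, every remaining term of the linear equation is divisible by 3, so the left side is ≡ 0 (mod 3); but the right side -2 ≡ 1 (mod 3). No integers can satisfy it.
  • If y = 5: with y = 5, every remaining term of the linear equation is divisible by 2, so the left side is ≡ 0 (mod 2); but the right side -7 ≡ 1 (mod 2). No integers can satisfy it.
Both branches are infeasible, so the system has no integer solution.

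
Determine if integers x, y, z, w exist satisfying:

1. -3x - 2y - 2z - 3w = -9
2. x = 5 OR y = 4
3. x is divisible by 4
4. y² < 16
No

A contradictory subset is {x = 5 OR y = 4, x is divisible by 4, y² < 16}. No integer assignment can satisfy these jointly:

  - x = 5 OR y = 4: forces a choice: either x = 5 or y = 4
  - x is divisible by 4: restricts x to multiples of 4
  - y² < 16: restricts y to |y| ≤ 3

Split on the disjunction (x = 5 OR y = 4):
  • If x = 5: this contradicts the divisibility constraint — 5 is not a multiple of 4.
  • If y = 4: this contradicts y² < 16, which requires |y| ≤ 3.
Both branches are infeasible, so the system has no integer solution.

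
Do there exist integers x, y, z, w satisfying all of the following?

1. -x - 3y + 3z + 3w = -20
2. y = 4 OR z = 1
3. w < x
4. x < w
No

A contradictory subset is {w < x, x < w}. No integer assignment can satisfy these jointly:

  - w < x: bounds one variable relative to another variable
  - x < w: bounds one variable relative to another variable

Direct contradiction: x > w and w > x cannot both hold.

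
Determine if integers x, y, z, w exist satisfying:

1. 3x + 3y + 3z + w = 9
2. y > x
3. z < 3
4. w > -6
Yes

Take x = 0, y = 1, z = 2, w = 0. Substituting into each constraint:
  (1) 3(0) + 3(1) + 3(2) + 0 = 9 ✓
  (2) 1 > 0 ✓
  (3) 2 < 3 ✓
  (4) 0 > -6 ✓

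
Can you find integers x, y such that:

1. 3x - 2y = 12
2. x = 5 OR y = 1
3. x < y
No

The full constraint system is jointly infeasible over the integers. Each constraint and what it forces:

  - 3x - 2y = 12: is a linear equation tying the variables together
  - x = 5 OR y = 1: forces a choice: either x = 5 or y = 1
  - x < y: bounds one variable relative to another variable

Split on the disjunction (x = 5 OR y = 1):
  • If x = 5: with x = 5, every remaining term of the linear equation is divisible by 2, so the left side is ≡ 0 (mod 2); but the right side -3 ≡ 1 (mod 2). No integers can satisfy it.
  • If y = 1: with y = 1, every remaining term of the linear equation is divisible by 3, so the left side is ≡ 0 (mod 3); but the right side 14 ≡ 2 (mod 3). No integers can satisfy it.
Both branches are infeasible, so the system has no integer solution.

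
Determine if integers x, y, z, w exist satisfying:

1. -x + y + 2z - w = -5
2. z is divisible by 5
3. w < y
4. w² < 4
Yes

Take x = 6, y = 0, z = 0, w = -1. Substituting into each constraint:
  (1) (-6) + 0 + 2(0) + 1 = -5 ✓
  (2) 0 = 5 × 0, remainder 0 ✓
  (3) -1 < 0 ✓
  (4) w² = (-1)² = 1, and 1 < 4 ✓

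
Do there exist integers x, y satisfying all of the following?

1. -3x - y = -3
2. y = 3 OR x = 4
Yes

Take x = 0, y = 3. Substituting into each constraint:
  (1) -3(0) + (-3) = -3 ✓
  (2) y = 3, target 3 ✓ (first branch holds)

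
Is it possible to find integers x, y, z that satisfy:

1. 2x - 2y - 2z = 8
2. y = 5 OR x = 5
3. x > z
Yes

Take x = 5, y = -3, z = 4. Substituting into each constraint:
  (1) 2(5) - 2(-3) - 2(4) = 8 ✓
  (2) x = 5, target 5 ✓ (second branch holds)
  (3) 5 > 4 ✓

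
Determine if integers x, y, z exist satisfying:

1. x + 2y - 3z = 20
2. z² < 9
Yes

Take x = 20, y = 0, z = 0. Substituting into each constraint:
  (1) 20 + 2(0) - 3(0) = 20 ✓
  (2) z² = (0)² = 0, and 0 < 9 ✓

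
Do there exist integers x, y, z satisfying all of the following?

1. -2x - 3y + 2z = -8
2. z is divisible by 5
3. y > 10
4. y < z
Yes

Take x = -2, y = 14, z = 15. Substituting into each constraint:
  (1) -2(-2) - 3(14) + 2(15) = -8 ✓
  (2) 15 = 5 × 3, remainder 0 ✓
  (3) 14 > 10 ✓
  (4) 14 < 15 ✓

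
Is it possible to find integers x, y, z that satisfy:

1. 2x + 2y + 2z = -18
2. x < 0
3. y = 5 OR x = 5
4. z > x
Yes

Take x = -8, y = 5, z = -6. Substituting into each constraint:
  (1) 2(-8) + 2(5) + 2(-6) = -18 ✓
  (2) -8 < 0 ✓
  (3) y = 5, target 5 ✓ (first branch holds)
  (4) -6 > -8 ✓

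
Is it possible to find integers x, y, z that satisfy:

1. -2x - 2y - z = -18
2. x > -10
Yes

Take x = 9, y = 0, z = 0. Substituting into each constraint:
  (1) -2(9) - 2(0) + 0 = -18 ✓
  (2) 9 > -10 ✓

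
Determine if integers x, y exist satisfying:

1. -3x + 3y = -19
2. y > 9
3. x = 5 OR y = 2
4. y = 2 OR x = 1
No

Even the single constraint (-3x + 3y = -19) is infeasible over the integers.

  - -3x + 3y = -19: every term on the left is divisible by 3, so the LHS ≡ 0 (mod 3), but the RHS -19 is not — no integer solution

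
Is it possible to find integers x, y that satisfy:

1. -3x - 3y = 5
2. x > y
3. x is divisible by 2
No

Even the single constraint (-3x - 3y = 5) is infeasible over the integers.

  - -3x - 3y = 5: every term on the left is divisible by 3, so the LHS ≡ 0 (mod 3), but the RHS 5 is not — no integer solution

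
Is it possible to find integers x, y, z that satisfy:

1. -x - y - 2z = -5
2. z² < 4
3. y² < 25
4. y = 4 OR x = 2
Yes

Take x = 2, y = 3, z = 0. Substituting into each constraint:
  (1) (-2) + (-3) - 2(0) = -5 ✓
  (2) z² = (0)² = 0, and 0 < 4 ✓
  (3) y² = (3)² = 9, and 9 < 25 ✓
  (4) x = 2, target 2 ✓ (second branch holds)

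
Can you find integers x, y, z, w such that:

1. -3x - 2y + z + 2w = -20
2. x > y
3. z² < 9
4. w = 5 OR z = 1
Yes

Take x = -1, y = -2, z = 1, w = -14. Substituting into each constraint:
  (1) -3(-1) - 2(-2) + 1 + 2(-14) = -20 ✓
  (2) -1 > -2 ✓
  (3) z² = (1)² = 1, and 1 < 9 ✓
  (4) z = 1, target 1 ✓ (second branch holds)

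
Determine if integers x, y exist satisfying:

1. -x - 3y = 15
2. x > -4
Yes

Take x = -3, y = -4. Substituting into each constraint:
  (1) 3 - 3(-4) = 15 ✓
  (2) -3 > -4 ✓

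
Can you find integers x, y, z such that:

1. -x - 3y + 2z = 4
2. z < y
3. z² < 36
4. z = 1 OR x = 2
Yes

Take x = -8, y = 2, z = 1. Substituting into each constraint:
  (1) 8 - 3(2) + 2(1) = 4 ✓
  (2) 1 < 2 ✓
  (3) z² = (1)² = 1, and 1 < 36 ✓
  (4) z = 1, target 1 ✓ (first branch holds)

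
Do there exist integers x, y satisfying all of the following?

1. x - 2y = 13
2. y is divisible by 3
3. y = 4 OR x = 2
No

The full constraint system is jointly infeasible over the integers. Each constraint and what it forces:

  - x - 2y = 13: is a linear equation tying the variables together
  - y is divisible by 3: restricts y to multiples of 3
  - y = 4 OR x = 2: forces a choice: either y = 4 or x = 2

Split on the disjunction (y = 4 OR x = 2):
  • If y = 4: this contradicts the divisibility constraint — 4 is not a multiple of 3.
  • If x = 2: with x = 2, writing y = 3y', every remaining term of the linear equation is divisible by 6, so the left side is ≡ 0 (mod 6); but the right side 11 ≡ 5 (mod 6). No integers can satisfy it.
Both branches are infeasible, so the system has no integer solution.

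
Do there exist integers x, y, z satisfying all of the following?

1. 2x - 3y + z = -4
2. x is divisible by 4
Yes

Take x = 0, y = 2, z = 2. Substituting into each constraint:
  (1) 2(0) - 3(2) + 2 = -4 ✓
  (2) 0 = 4 × 0, remainder 0 ✓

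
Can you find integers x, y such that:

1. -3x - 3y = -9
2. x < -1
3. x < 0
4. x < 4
Yes

Take x = -2, y = 5. Substituting into each constraint:
  (1) -3(-2) - 3(5) = -9 ✓
  (2) -2 < -1 ✓
  (3) -2 < 0 ✓
  (4) -2 < 4 ✓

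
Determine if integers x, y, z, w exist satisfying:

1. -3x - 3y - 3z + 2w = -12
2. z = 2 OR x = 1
Yes

Take x = 1, y = 0, z = 1, w = -3. Substituting into each constraint:
  (1) -3(1) - 3(0) - 3(1) + 2(-3) = -12 ✓
  (2) x = 1, target 1 ✓ (second branch holds)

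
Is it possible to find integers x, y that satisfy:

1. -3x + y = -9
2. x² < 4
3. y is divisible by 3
Yes

Take x = 1, y = -6. Substituting into each constraint:
  (1) -3(1) + (-6) = -9 ✓
  (2) x² = (1)² = 1, and 1 < 4 ✓
  (3) -6 = 3 × -2, remainder 0 ✓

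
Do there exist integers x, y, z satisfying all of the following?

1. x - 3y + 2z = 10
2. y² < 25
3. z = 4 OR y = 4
Yes

Take x = 22, y = 4, z = 0. Substituting into each constraint:
  (1) 22 - 3(4) + 2(0) = 10 ✓
  (2) y² = (4)² = 16, and 16 < 25 ✓
  (3) y = 4, target 4 ✓ (second branch holds)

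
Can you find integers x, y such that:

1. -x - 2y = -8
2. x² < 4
Yes

Take x = 0, y = 4. Substituting into each constraint:
  (1) 0 - 2(4) = -8 ✓
  (2) x² = (0)² = 0, and 0 < 4 ✓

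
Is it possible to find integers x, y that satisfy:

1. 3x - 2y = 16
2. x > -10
Yes

Take x = 6, y = 1. Substituting into each constraint:
  (1) 3(6) - 2(1) = 16 ✓
  (2) 6 > -10 ✓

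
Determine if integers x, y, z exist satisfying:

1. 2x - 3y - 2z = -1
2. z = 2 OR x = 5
Yes

Take x = 5, y = 3, z = 1. Substituting into each constraint:
  (1) 2(5) - 3(3) - 2(1) = -1 ✓
  (2) x = 5, target 5 ✓ (second branch holds)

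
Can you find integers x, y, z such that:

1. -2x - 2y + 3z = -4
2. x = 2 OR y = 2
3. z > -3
Yes

Take x = 0, y = 2, z = 0. Substituting into each constraint:
  (1) -2(0) - 2(2) + 3(0) = -4 ✓
  (2) y = 2, target 2 ✓ (second branch holds)
  (3) 0 > -3 ✓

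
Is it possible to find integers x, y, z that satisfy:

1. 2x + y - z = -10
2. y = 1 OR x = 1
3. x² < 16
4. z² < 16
Yes

Take x = 1, y = -12, z = 0. Substituting into each constraint:
  (1) 2(1) + (-12) + 0 = -10 ✓
  (2) x = 1, target 1 ✓ (second branch holds)
  (3) x² = (1)² = 1, and 1 < 16 ✓
  (4) z² = (0)² = 0, and 0 < 16 ✓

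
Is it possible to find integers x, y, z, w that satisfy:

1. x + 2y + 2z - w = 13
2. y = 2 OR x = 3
Yes

Take x = 3, y = 1, z = 4, w = 0. Substituting into each constraint:
  (1) 3 + 2(1) + 2(4) + 0 = 13 ✓
  (2) x = 3, target 3 ✓ (second branch holds)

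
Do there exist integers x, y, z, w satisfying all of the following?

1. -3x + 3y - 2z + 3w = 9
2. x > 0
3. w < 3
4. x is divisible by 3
Yes

Take x = 3, y = 4, z = 0, w = 2. Substituting into each constraint:
  (1) -3(3) + 3(4) - 2(0) + 3(2) = 9 ✓
  (2) 3 > 0 ✓
  (3) 2 < 3 ✓
  (4) 3 = 3 × 1, remainder 0 ✓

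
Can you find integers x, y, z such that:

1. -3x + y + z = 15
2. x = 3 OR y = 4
Yes

Take x = 3, y = 24, z = 0. Substituting into each constraint:
  (1) -3(3) + 24 + 0 = 15 ✓
  (2) x = 3, target 3 ✓ (first branch holds)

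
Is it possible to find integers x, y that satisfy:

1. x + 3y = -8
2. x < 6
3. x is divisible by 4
Yes

Take x = 4, y = -4. Substituting into each constraint:
  (1) 4 + 3(-4) = -8 ✓
  (2) 4 < 6 ✓
  (3) 4 = 4 × 1, remainder 0 ✓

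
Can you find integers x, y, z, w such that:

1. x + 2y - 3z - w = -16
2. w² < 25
Yes

Take x = -16, y = 0, z = 0, w = 0. Substituting into each constraint:
  (1) (-16) + 2(0) - 3(0) + 0 = -16 ✓
  (2) w² = (0)² = 0, and 0 < 25 ✓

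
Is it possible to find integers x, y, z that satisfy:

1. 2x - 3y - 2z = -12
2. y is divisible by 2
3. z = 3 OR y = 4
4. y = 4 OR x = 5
Yes

Take x = 0, y = 4, z = 0. Substituting into each constraint:
  (1) 2(0) - 3(4) - 2(0) = -12 ✓
  (2) 4 = 2 × 2, remainder 0 ✓
  (3) y = 4, target 4 ✓ (second branch holds)
  (4) y = 4, target 4 ✓ (first branch holds)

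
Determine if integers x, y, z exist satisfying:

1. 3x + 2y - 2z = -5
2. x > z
Yes

Take x = 1, y = -4, z = 0. Substituting into each constraint:
  (1) 3(1) + 2(-4) - 2(0) = -5 ✓
  (2) 1 > 0 ✓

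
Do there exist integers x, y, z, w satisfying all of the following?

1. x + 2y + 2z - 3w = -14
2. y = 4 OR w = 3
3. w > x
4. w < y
Yes

Take x = 1, y = 4, z = -7, w = 3. Substituting into each constraint:
  (1) 1 + 2(4) + 2(-7) - 3(3) = -14 ✓
  (2) y = 4, target 4 ✓ (first branch holds)
  (3) 3 > 1 ✓
  (4) 3 < 4 ✓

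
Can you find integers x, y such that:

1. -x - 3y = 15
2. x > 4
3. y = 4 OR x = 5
No

The full constraint system is jointly infeasible over the integers. Each constraint and what it forces:

  - -x - 3y = 15: is a linear equation tying the variables together
  - x > 4: bounds one variable relative to a constant
  - y = 4 OR x = 5: forces a choice: either y = 4 or x = 5

Split on the disjunction (y = 4 OR x = 5):
  • If y = 4: the equation forces x = -27, which contradicts the bound x ≥ 5.
  • If x = 5: with x = 5, every remaining term of the linear equation is divisible by 3, so the left side is ≡ 0 (mod 3); but the right side 20 ≡ 2 (mod 3). No integers can satisfy it.
Both branches are infeasible, so the system has no integer solution.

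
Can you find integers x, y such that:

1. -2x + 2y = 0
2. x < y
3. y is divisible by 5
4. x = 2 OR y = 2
No

A contradictory subset is {-2x + 2y = 0, x < y}. No integer assignment can satisfy these jointly:

  - -2x + 2y = 0: is a linear equation tying the variables together
  - x < y: bounds one variable relative to another variable

From the equation, x − y = 0, i.e. y − x = 0; but y > x requires y − x ≥ 1. Contradiction.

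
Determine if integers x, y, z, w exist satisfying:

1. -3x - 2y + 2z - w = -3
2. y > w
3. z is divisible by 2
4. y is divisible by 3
Yes

Take x = 2, y = 0, z = 0, w = -3. Substituting into each constraint:
  (1) -3(2) - 2(0) + 2(0) + 3 = -3 ✓
  (2) 0 > -3 ✓
  (3) 0 = 2 × 0, remainder 0 ✓
  (4) 0 = 3 × 0, remainder 0 ✓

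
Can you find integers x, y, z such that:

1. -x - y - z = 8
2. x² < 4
Yes

Take x = 0, y = 0, z = -8. Substituting into each constraint:
  (1) 0 + 0 + 8 = 8 ✓
  (2) x² = (0)² = 0, and 0 < 4 ✓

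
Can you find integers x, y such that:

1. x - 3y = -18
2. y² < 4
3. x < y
Yes

Take x = -18, y = 0. Substituting into each constraint:
  (1) (-18) - 3(0) = -18 ✓
  (2) y² = (0)² = 0, and 0 < 4 ✓
  (3) -18 < 0 ✓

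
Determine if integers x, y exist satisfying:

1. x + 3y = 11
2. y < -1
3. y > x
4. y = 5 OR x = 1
No

A contradictory subset is {x + 3y = 11, y < -1, y = 5 OR x = 1}. No integer assignment can satisfy these jointly:

  - x + 3y = 11: is a linear equation tying the variables together
  - y < -1: bounds one variable relative to a constant
  - y = 5 OR x = 1: forces a choice: either y = 5 or x = 1

Split on the disjunction (y = 5 OR x = 1):
  • If y = 5: this contradicts the bound y ≤ -2.
  • If x = 1: with x = 1, every remaining term of the linear equation is divisible by 3, so the left side is ≡ 0 (mod 3); but the right side 10 ≡ 1 (mod 3). No integers can satisfy it.
Both branches are infeasible, so the system has no integer solution.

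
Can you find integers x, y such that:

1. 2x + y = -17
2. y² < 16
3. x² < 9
No

The full constraint system is jointly infeasible over the integers. Each constraint and what it forces:

  - 2x + y = -17: is a linear equation tying the variables together
  - y² < 16: restricts y to |y| ≤ 3
  - x² < 9: restricts x to |x| ≤ 2

Range argument: with x ∈ [-2, 2], y ∈ [-3, 3], the left side of the equation is at least -7, but the right side is -17 < -7. No integer solution exists.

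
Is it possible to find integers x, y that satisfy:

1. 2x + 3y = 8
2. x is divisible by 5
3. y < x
Yes

Take x = 10, y = -4. Substituting into each constraint:
  (1) 2(10) + 3(-4) = 8 ✓
  (2) 10 = 5 × 2, remainder 0 ✓
  (3) -4 < 10 ✓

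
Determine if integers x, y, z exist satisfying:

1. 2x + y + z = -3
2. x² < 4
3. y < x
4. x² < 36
Yes

Take x = 1, y = 0, z = -5. Substituting into each constraint:
  (1) 2(1) + 0 + (-5) = -3 ✓
  (2) x² = (1)² = 1, and 1 < 4 ✓
  (3) 0 < 1 ✓
  (4) x² = (1)² = 1, and 1 < 36 ✓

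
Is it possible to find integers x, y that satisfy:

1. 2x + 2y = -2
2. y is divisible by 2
Yes

Take x = -1, y = 0. Substituting into each constraint:
  (1) 2(-1) + 2(0) = -2 ✓
  (2) 0 = 2 × 0, remainder 0 ✓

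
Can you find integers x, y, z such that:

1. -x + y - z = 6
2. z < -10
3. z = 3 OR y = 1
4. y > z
Yes

Take x = 6, y = 1, z = -11. Substituting into each constraint:
  (1) (-6) + 1 + 11 = 6 ✓
  (2) -11 < -10 ✓
  (3) y = 1, target 1 ✓ (second branch holds)
  (4) 1 > -11 ✓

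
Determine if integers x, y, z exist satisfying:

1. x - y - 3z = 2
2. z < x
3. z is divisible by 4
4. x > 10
Yes

Take x = 11, y = 9, z = 0. Substituting into each constraint:
  (1) 11 + (-9) - 3(0) = 2 ✓
  (2) 0 < 11 ✓
  (3) 0 = 4 × 0, remainder 0 ✓
  (4) 11 > 10 ✓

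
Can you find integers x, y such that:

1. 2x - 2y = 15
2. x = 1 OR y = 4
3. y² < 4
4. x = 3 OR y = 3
No

Even the single constraint (2x - 2y = 15) is infeasible over the integers.

  - 2x - 2y = 15: every term on the left is divisible by 2, so the LHS ≡ 0 (mod 2), but the RHS 15 is not — no integer solution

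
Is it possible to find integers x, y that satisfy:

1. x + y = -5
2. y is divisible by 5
Yes

Take x = -5, y = 0. Substituting into each constraint:
  (1) (-5) + 0 = -5 ✓
  (2) 0 = 5 × 0, remainder 0 ✓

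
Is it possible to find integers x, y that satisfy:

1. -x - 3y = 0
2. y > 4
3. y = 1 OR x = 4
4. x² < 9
No

A contradictory subset is {-x - 3y = 0, y > 4, y = 1 OR x = 4}. No integer assignment can satisfy these jointly:

  - -x - 3y = 0: is a linear equation tying the variables together
  - y > 4: bounds one variable relative to a constant
  - y = 1 OR x = 4: forces a choice: either y = 1 or x = 4

Split on the disjunction (y = 1 OR x = 4):
  • If y = 1: this contradicts the bound y ≥ 5.
  • If x = 4: with x = 4, every remaining term of the linear equation is divisible by 3, so the left side is ≡ 0 (mod 3); but the right side 4 ≡ 1 (mod 3). No integers can satisfy it.
Both branches are infeasible, so the system has no integer solution.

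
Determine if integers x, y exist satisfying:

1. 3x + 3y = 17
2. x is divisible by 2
No

Even the single constraint (3x + 3y = 17) is infeasible over the integers.

  - 3x + 3y = 17: every term on the left is divisible by 3, so the LHS ≡ 0 (mod 3), but the RHS 17 is not — no integer solution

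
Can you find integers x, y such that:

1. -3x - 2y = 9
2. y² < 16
Yes

Take x = -3, y = 0. Substituting into each constraint:
  (1) -3(-3) - 2(0) = 9 ✓
  (2) y² = (0)² = 0, and 0 < 16 ✓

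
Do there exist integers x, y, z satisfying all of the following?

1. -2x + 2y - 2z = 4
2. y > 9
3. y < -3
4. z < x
No

A contradictory subset is {y > 9, y < -3}. No integer assignment can satisfy these jointly:

  - y > 9: bounds one variable relative to a constant
  - y < -3: bounds one variable relative to a constant

Direct contradiction: the bounds on y require y ≥ 10 and y ≤ -4 simultaneously, which is empty.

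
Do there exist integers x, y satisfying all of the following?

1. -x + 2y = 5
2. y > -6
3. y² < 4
Yes

Take x = -5, y = 0. Substituting into each constraint:
  (1) 5 + 2(0) = 5 ✓
  (2) 0 > -6 ✓
  (3) y² = (0)² = 0, and 0 < 4 ✓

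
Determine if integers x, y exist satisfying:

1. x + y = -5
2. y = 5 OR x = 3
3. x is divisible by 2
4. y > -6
Yes

Take x = -10, y = 5. Substituting into each constraint:
  (1) (-10) + 5 = -5 ✓
  (2) y = 5, target 5 ✓ (first branch holds)
  (3) -10 = 2 × -5, remainder 0 ✓
  (4) 5 > -6 ✓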